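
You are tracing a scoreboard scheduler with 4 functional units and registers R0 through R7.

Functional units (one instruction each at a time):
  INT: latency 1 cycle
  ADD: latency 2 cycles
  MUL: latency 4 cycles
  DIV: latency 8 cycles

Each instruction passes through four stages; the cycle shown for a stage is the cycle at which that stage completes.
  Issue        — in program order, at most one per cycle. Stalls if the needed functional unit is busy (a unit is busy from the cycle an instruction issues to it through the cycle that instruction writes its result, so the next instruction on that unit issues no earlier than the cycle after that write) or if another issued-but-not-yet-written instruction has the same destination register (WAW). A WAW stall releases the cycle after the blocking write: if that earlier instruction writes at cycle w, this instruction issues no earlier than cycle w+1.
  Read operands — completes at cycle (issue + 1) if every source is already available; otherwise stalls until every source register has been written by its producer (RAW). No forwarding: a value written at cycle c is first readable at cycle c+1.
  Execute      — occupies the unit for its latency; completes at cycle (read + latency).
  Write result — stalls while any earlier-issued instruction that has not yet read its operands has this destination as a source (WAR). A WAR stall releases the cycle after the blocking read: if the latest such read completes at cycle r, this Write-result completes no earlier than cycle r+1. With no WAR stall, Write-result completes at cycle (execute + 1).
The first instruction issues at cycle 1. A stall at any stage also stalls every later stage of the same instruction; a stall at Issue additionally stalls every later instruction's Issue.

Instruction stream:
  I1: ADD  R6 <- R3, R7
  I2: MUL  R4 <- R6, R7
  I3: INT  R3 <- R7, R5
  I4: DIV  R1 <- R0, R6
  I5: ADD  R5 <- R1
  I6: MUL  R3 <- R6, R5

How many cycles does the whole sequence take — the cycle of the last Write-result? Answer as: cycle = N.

cycle = 25

I1: IS=1 RO=2 EX=4 WR=5
I2: IS=2 RO=6 EX=10 WR=11  [RAW R6: wait I1 write@5]
I3: IS=3 RO=4 EX=5 WR=6
I4: IS=4 RO=6 EX=14 WR=15  [RAW R6: wait I1 write@5]
I5: IS=6 RO=16 EX=18 WR=19  [struct: ADD busy until I1 writes@5; RAW R1: wait I4 write@15]
I6: IS=12 RO=20 EX=24 WR=25  [struct: MUL busy until I2 writes@11; RAW R5: wait I5 write@19]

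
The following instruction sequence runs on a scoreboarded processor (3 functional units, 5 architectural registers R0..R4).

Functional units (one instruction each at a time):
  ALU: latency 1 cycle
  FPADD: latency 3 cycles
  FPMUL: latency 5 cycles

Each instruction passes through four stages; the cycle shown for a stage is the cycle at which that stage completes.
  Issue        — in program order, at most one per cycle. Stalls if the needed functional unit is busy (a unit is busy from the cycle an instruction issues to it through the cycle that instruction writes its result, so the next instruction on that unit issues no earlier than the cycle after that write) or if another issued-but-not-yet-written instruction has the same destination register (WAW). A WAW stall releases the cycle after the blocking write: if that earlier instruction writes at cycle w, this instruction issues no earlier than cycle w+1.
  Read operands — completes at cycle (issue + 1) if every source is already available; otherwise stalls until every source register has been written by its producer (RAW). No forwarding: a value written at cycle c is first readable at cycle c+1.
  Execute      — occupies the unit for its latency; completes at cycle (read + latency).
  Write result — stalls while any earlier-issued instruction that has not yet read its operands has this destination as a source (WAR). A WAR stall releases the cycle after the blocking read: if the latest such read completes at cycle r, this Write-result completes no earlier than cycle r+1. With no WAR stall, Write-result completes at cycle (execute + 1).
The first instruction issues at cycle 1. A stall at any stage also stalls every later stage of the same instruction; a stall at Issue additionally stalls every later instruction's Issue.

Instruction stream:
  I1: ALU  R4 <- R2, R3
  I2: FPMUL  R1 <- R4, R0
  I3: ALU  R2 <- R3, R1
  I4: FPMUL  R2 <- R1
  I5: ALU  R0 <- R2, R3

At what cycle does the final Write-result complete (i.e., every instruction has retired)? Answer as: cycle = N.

[1] I1 issues→ALU
[2] I1 reads, I2 issues→FPMUL
[3] I1 exec-done
[4] I1 writes R4
[5] I2 reads, I3 issues→ALU
[10] I2 exec-done
[11] I2 writes R1
[12] I3 reads
[13] I3 exec-done
[14] I3 writes R2
[15] I4 issues→FPMUL
[16] I4 reads, I5 issues→ALU
[21] I4 exec-done
[22] I4 writes R2
[23] I5 reads
[24] I5 exec-done
[25] I5 writes R0

cycle = 25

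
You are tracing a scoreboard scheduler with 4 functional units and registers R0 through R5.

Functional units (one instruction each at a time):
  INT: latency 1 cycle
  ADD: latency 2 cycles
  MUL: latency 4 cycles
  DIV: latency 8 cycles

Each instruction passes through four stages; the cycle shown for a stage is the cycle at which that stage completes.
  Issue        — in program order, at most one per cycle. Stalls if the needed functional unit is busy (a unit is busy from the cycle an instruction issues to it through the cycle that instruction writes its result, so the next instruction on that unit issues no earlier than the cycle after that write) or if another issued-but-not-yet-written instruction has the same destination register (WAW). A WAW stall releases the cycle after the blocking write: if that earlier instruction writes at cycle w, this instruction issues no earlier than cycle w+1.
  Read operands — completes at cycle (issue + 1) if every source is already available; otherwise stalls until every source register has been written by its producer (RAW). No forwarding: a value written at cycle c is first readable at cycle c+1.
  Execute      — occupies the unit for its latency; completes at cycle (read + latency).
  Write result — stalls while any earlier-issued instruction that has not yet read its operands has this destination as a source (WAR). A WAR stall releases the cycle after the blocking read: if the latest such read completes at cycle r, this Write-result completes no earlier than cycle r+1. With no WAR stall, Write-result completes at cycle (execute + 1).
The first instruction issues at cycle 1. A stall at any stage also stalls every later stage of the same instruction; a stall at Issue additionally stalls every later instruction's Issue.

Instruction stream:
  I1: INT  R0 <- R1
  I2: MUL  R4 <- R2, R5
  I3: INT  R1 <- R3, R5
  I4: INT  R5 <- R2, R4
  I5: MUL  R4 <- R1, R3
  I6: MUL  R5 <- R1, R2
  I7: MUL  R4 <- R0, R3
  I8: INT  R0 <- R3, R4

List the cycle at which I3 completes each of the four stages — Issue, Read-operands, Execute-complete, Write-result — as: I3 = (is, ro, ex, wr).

[1] I1 issues→INT
[2] I1 reads · I2 issues→MUL
[3] I1 exec-done · I2 reads
[4] I1 writes R0
[5] I3 issues→INT
[6] I3 reads
[7] I2 exec-done · I3 exec-done
[8] I2 writes R4 · I3 writes R1
[9] I4 issues→INT
[10] I4 reads · I5 issues→MUL
[11] I4 exec-done · I5 reads
[12] I4 writes R5
[15] I5 exec-done
[16] I5 writes R4
[17] I6 issues→MUL
[18] I6 reads
[22] I6 exec-done
[23] I6 writes R5
[24] I7 issues→MUL
[25] I7 reads · I8 issues→INT
[29] I7 exec-done
[30] I7 writes R4
[31] I8 reads
[32] I8 exec-done
[33] I8 writes R0

I3 = (5, 6, 7, 8)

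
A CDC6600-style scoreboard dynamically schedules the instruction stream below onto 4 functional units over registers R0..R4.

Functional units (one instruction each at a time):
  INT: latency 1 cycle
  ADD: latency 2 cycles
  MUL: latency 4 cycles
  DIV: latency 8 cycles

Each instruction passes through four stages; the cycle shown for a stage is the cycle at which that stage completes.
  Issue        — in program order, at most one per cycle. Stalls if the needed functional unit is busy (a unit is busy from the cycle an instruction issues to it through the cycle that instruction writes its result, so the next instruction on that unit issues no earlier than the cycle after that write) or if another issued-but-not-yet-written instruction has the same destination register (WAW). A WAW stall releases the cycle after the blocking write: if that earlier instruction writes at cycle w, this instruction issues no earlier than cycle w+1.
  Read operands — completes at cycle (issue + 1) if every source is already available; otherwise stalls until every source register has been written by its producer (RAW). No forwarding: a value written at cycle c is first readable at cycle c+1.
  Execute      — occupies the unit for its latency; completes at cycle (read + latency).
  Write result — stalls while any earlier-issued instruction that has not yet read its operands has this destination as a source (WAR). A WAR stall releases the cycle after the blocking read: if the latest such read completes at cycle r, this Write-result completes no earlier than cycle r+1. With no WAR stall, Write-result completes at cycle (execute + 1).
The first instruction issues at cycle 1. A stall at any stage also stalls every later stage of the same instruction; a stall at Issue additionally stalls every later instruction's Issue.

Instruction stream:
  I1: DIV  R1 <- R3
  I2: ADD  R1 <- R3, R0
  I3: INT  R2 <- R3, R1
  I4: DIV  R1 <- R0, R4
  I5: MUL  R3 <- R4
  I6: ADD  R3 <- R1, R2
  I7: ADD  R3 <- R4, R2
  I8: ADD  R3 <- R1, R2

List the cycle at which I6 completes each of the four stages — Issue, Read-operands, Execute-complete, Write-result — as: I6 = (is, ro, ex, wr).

1) issue 1, read 2, done 10, write 11
2) issue 12, read 13, done 15, write 16  <WAW R1: wait I1 write@11>
3) issue 13, read 17, done 18, write 19  <RAW R1: wait I2 write@16>
4) issue 17, read 18, done 26, write 27  <WAW R1: wait I2 write@16>
5) issue 18, read 19, done 23, write 24
6) issue 25, read 28, done 30, write 31  <WAW R3: wait I5 write@24 / RAW R1: wait I4 write@27>
7) issue 32, read 33, done 35, write 36  <struct: ADD busy until I6 writes@31>
8) issue 37, read 38, done 40, write 41  <struct: ADD busy until I7 writes@36>

I6 = (25, 28, 30, 31)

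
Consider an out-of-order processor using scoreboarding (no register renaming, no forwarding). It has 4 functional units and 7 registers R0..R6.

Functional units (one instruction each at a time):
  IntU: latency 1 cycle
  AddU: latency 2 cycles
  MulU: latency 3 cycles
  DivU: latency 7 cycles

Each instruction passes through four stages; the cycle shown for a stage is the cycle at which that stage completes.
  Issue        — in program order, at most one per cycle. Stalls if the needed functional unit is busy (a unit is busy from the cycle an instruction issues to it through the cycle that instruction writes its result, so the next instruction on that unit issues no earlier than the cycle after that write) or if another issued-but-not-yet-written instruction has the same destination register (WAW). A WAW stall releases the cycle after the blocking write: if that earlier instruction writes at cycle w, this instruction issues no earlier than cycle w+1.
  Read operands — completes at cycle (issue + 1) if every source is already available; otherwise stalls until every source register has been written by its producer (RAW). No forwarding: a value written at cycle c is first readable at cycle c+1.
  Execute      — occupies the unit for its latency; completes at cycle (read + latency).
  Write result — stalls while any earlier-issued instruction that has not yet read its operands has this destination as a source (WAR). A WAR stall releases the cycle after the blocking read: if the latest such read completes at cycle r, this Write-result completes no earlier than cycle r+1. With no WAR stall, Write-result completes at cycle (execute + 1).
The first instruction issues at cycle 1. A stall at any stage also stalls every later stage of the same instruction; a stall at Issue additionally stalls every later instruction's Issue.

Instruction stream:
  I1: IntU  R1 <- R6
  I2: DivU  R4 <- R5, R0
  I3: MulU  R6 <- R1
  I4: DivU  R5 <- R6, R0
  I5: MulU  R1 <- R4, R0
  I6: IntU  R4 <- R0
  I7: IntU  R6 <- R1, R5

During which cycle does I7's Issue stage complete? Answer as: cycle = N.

1) issue 1, read 2, done 3, write 4
2) issue 2, read 3, done 10, write 11
3) issue 3, read 5, done 8, write 9  <RAW R1: wait I1 write@4>
4) issue 12, read 13, done 20, write 21  <struct: DivU busy until I2 writes@11>
5) issue 13, read 14, done 17, write 18
6) issue 14, read 15, done 16, write 17
7) issue 18, read 22, done 23, write 24  <struct: IntU busy until I6 writes@17 / RAW R5: wait I4 write@21>

cycle = 18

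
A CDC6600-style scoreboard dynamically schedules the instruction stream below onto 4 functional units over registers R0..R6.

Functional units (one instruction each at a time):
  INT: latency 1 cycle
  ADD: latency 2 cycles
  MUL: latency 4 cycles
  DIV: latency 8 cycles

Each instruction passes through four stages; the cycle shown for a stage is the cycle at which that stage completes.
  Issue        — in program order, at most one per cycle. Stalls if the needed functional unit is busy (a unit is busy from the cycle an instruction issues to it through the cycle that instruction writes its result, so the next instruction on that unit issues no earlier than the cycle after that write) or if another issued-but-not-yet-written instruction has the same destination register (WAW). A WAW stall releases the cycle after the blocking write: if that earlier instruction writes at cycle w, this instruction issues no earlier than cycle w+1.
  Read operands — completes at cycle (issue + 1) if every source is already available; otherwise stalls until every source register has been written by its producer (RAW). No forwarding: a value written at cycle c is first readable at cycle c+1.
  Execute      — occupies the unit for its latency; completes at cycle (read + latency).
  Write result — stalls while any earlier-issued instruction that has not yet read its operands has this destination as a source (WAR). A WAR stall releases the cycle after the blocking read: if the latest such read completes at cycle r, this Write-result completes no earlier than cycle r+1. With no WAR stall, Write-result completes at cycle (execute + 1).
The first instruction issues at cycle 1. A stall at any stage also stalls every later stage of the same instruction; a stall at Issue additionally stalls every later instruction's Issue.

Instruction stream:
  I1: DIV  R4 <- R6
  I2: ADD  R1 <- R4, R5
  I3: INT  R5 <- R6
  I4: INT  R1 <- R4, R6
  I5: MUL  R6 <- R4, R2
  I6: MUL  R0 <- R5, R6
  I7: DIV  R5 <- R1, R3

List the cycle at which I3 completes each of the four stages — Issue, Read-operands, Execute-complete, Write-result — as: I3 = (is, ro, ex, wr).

I3 = (3, 4, 5, 13)

  I1 | 1 | 2 | 10 | 11
  I2 | 2 | 12 | 14 | 15   RAW R4: wait I1 write@11
  I3 | 3 | 4 | 5 | 13   WAR R5: wait I2 read@12
  I4 | 16 | 17 | 18 | 19   WAW R1: wait I2 write@15
  I5 | 17 | 18 | 22 | 23
  I6 | 24 | 25 | 29 | 30   struct: MUL busy until I5 writes@23
  I7 | 25 | 26 | 34 | 35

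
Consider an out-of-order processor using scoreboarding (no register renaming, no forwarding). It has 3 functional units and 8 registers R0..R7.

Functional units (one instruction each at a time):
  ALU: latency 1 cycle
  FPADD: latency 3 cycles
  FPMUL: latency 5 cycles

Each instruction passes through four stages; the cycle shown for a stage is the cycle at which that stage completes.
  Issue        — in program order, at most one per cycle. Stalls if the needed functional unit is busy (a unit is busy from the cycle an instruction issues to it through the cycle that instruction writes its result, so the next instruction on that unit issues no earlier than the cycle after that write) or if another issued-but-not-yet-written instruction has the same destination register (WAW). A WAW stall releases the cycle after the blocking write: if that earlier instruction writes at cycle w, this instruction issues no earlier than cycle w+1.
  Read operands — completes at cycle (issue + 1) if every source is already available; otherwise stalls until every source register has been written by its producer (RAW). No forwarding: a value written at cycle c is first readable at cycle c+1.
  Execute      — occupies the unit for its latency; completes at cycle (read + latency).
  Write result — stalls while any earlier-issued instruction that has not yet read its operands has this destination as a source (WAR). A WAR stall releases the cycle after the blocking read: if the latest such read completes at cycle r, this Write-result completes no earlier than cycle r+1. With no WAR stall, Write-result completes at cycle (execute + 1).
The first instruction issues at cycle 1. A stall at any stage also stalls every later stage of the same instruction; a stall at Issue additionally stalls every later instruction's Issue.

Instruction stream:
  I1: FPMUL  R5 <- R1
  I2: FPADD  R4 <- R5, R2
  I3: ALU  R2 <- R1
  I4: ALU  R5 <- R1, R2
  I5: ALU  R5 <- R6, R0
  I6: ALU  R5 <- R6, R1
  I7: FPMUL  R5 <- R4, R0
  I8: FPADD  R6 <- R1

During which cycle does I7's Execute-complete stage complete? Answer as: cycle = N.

t=1  I1 issues→FPMUL
t=2  I1 reads; I2 issues→FPADD
t=3  I3 issues→ALU
t=4  I3 reads
t=5  I3 exec-done
t=7  I1 exec-done
t=8  I1 writes R5
t=9  I2 reads
t=10  I3 writes R2
t=11  I4 issues→ALU
t=12  I2 exec-done; I4 reads
t=13  I2 writes R4; I4 exec-done
t=14  I4 writes R5
t=15  I5 issues→ALU
t=16  I5 reads
t=17  I5 exec-done
t=18  I5 writes R5
t=19  I6 issues→ALU
t=20  I6 reads
t=21  I6 exec-done
t=22  I6 writes R5
t=23  I7 issues→FPMUL
t=24  I7 reads; I8 issues→FPADD
t=25  I8 reads
t=28  I8 exec-done
t=29  I7 exec-done; I8 writes R6
t=30  I7 writes R5

cycle = 29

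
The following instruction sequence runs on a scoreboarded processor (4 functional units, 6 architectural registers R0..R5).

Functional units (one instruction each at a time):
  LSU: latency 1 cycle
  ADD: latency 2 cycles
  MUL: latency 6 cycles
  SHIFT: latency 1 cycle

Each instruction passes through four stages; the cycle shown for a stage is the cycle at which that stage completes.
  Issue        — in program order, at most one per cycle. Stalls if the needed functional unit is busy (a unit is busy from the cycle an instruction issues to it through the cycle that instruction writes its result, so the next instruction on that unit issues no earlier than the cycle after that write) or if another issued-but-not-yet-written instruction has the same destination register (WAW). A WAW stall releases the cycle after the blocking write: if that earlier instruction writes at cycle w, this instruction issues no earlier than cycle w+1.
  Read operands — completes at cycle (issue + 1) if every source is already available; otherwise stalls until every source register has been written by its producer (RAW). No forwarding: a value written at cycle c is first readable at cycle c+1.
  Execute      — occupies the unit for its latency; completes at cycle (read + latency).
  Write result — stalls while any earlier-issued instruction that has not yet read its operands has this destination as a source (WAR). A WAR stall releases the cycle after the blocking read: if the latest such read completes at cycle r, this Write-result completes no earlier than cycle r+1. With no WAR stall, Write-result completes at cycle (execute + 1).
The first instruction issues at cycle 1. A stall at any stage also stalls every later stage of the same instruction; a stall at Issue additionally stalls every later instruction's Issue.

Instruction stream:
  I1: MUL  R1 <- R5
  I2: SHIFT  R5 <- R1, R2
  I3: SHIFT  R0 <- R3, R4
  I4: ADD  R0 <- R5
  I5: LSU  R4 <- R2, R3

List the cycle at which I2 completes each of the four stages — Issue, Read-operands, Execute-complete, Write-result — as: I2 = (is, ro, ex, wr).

I2 = (2, 10, 11, 12)

I1  is:1  ro:2  ex:8  wr:9
I2  is:2  ro:10  ex:11  wr:12  — RAW R1: wait I1 write@9
I3  is:13  ro:14  ex:15  wr:16  — struct: SHIFT busy until I2 writes@12
I4  is:17  ro:18  ex:20  wr:21  — WAW R0: wait I3 write@16
I5  is:18  ro:19  ex:20  wr:21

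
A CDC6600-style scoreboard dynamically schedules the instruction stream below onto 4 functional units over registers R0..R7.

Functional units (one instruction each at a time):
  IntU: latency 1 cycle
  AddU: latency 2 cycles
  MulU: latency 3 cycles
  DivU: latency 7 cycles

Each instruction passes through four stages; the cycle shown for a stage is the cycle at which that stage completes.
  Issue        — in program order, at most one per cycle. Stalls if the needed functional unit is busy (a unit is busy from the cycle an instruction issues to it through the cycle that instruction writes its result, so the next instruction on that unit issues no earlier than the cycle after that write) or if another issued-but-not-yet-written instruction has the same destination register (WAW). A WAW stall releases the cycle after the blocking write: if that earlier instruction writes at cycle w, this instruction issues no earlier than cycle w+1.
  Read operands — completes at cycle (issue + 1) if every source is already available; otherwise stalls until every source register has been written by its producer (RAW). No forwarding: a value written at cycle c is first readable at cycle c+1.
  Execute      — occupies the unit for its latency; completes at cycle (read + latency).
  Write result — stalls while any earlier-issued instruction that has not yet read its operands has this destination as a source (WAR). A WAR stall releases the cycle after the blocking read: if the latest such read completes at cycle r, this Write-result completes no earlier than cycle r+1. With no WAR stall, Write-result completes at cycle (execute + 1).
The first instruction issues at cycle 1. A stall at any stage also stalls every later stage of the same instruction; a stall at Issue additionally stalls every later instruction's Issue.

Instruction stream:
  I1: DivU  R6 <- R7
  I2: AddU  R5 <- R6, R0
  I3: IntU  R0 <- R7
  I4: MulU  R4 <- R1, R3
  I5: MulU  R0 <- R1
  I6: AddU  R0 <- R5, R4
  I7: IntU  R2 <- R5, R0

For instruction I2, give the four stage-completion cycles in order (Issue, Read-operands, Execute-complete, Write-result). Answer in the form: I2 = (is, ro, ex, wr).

I2 = (2, 11, 13, 14)

[I1] 1/2/9/10
[I2] 2/11/13/14  (RAW R6: wait I1 write@10)
[I3] 3/4/5/12  (WAR R0: wait I2 read@11)
[I4] 4/5/8/9
[I5] 13/14/17/18  (WAW R0: wait I3 write@12)
[I6] 19/20/22/23  (WAW R0: wait I5 write@18)
[I7] 20/24/25/26  (RAW R0: wait I6 write@23)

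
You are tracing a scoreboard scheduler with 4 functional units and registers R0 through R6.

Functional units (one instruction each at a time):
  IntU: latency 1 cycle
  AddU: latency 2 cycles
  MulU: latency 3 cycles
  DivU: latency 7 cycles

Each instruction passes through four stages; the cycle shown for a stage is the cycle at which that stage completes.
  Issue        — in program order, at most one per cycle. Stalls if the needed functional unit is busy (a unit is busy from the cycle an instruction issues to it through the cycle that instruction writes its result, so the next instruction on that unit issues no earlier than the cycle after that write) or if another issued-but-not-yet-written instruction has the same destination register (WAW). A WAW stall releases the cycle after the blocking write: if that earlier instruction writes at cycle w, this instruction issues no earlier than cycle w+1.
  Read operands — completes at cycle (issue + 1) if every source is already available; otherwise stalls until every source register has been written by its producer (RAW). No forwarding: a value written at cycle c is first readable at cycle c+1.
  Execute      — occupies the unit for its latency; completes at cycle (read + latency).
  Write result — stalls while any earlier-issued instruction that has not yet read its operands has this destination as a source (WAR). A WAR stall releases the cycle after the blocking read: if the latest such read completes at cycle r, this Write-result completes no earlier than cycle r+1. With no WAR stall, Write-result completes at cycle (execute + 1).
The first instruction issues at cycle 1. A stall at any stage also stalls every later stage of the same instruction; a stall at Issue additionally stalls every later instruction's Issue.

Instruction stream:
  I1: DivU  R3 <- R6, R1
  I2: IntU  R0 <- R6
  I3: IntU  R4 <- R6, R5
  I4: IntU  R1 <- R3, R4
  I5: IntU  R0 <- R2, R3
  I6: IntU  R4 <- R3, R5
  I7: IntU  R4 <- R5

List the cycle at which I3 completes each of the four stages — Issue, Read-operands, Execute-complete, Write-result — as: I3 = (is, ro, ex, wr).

1) issue 1, read 2, done 9, write 10
2) issue 2, read 3, done 4, write 5
3) issue 6, read 7, done 8, write 9  <struct: IntU busy until I2 writes@5>
4) issue 10, read 11, done 12, write 13  <struct: IntU busy until I3 writes@9>
5) issue 14, read 15, done 16, write 17  <struct: IntU busy until I4 writes@13>
6) issue 18, read 19, done 20, write 21  <struct: IntU busy until I5 writes@17>
7) issue 22, read 23, done 24, write 25  <struct: IntU busy until I6 writes@21>

I3 = (6, 7, 8, 9)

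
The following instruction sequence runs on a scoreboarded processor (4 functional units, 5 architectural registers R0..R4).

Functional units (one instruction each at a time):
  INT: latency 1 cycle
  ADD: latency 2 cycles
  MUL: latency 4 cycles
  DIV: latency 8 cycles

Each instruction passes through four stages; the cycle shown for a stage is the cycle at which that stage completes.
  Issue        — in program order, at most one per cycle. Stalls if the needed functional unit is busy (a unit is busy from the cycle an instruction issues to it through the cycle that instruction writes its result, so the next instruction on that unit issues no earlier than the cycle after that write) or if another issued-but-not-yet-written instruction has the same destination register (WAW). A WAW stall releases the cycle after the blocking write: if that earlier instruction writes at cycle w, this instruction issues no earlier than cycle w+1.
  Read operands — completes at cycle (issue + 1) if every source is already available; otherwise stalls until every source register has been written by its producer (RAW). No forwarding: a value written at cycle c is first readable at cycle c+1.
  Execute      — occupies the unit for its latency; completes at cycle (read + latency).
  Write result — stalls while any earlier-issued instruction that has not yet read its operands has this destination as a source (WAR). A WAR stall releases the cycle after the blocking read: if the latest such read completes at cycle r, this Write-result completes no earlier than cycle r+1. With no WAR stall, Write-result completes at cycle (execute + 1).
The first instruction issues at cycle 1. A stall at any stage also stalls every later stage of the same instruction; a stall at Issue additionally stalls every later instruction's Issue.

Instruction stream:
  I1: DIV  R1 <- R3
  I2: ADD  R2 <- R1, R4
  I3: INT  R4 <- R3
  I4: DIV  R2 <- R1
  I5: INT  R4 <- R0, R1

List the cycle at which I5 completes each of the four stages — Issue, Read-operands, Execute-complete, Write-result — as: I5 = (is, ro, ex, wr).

I1: IS=1 RO=2 EX=10 WR=11
I2: IS=2 RO=12 EX=14 WR=15  [RAW R1: wait I1 write@11]
I3: IS=3 RO=4 EX=5 WR=13  [WAR R4: wait I2 read@12]
I4: IS=16 RO=17 EX=25 WR=26  [WAW R2: wait I2 write@15]
I5: IS=17 RO=18 EX=19 WR=20

I5 = (17, 18, 19, 20)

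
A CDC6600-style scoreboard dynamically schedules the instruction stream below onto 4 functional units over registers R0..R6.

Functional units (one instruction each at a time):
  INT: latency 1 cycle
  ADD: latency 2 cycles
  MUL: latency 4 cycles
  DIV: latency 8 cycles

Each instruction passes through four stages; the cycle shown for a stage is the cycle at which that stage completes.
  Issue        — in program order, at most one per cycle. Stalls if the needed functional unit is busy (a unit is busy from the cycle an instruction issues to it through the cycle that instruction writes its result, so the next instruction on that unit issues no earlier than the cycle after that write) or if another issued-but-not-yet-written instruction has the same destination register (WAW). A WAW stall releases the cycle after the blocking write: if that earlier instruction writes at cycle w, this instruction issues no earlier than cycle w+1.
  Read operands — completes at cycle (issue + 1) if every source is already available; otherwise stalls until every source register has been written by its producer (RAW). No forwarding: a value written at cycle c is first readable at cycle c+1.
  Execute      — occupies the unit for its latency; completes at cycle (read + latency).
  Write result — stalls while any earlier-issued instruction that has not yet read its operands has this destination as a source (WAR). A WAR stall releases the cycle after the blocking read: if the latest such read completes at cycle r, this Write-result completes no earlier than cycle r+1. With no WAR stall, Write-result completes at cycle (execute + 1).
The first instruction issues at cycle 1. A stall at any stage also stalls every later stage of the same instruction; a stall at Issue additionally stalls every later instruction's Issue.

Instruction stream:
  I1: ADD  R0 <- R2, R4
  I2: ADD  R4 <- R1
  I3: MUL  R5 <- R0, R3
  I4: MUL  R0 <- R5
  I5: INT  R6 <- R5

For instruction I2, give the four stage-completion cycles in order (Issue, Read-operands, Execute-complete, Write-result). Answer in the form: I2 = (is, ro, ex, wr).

I1  is:1  ro:2  ex:4  wr:5
I2  is:6  ro:7  ex:9  wr:10  — struct: ADD busy until I1 writes@5
I3  is:7  ro:8  ex:12  wr:13
I4  is:14  ro:15  ex:19  wr:20  — struct: MUL busy until I3 writes@13
I5  is:15  ro:16  ex:17  wr:18

I2 = (6, 7, 9, 10)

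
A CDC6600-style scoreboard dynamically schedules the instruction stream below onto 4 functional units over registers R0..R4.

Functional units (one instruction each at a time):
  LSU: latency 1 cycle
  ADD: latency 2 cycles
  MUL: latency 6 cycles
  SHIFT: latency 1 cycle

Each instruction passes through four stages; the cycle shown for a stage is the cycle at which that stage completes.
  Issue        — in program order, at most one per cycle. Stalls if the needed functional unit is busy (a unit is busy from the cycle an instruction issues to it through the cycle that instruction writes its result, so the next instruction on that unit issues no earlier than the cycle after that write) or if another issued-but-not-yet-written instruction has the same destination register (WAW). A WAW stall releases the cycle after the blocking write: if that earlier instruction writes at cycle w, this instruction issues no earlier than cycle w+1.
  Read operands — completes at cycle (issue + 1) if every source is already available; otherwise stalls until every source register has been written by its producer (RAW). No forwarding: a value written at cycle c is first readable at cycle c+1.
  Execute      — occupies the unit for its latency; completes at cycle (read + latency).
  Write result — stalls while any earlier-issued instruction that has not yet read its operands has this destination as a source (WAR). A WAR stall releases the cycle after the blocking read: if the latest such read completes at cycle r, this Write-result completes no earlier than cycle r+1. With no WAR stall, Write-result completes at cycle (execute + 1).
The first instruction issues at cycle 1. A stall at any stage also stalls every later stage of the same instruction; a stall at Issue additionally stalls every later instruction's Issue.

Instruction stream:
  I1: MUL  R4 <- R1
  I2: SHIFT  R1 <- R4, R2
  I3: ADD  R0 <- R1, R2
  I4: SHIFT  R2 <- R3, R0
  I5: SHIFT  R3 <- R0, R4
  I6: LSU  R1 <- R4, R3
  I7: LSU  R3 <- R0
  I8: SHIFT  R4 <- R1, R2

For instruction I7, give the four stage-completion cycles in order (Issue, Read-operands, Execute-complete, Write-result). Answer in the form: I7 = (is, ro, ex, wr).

I7 = (27, 28, 29, 30)

  I1 | 1 | 2 | 8 | 9
  I2 | 2 | 10 | 11 | 12   RAW R4: wait I1 write@9
  I3 | 3 | 13 | 15 | 16   RAW R1: wait I2 write@12
  I4 | 13 | 17 | 18 | 19   struct: SHIFT busy until I2 writes@12 · RAW R0: wait I3 write@16
  I5 | 20 | 21 | 22 | 23   struct: SHIFT busy until I4 writes@19
  I6 | 21 | 24 | 25 | 26   RAW R3: wait I5 write@23
  I7 | 27 | 28 | 29 | 30   struct: LSU busy until I6 writes@26
  I8 | 28 | 29 | 30 | 31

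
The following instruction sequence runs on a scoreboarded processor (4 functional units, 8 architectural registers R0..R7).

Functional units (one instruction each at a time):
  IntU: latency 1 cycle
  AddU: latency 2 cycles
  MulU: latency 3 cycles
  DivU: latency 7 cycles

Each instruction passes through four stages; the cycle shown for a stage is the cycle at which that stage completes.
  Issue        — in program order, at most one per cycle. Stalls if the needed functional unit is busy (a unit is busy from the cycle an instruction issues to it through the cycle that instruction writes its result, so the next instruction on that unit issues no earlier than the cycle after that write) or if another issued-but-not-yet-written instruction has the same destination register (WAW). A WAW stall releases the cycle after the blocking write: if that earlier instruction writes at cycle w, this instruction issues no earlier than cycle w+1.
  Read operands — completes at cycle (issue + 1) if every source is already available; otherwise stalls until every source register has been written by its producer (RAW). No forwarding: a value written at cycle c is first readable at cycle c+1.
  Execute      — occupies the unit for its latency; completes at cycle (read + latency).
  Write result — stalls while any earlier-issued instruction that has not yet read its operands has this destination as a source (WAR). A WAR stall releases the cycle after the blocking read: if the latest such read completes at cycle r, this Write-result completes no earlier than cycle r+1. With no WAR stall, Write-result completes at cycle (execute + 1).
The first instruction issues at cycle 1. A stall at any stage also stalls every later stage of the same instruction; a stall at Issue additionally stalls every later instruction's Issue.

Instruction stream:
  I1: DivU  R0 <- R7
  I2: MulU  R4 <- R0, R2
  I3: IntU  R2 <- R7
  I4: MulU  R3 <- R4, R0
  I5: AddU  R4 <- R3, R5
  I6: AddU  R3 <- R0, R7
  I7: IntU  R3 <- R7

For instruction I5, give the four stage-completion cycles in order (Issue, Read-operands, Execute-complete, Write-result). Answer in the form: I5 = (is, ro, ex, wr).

1) issue 1, read 2, done 9, write 10
2) issue 2, read 11, done 14, write 15  <RAW R0: wait I1 write@10>
3) issue 3, read 4, done 5, write 12  <WAR R2: wait I2 read@11>
4) issue 16, read 17, done 20, write 21  <struct: MulU busy until I2 writes@15>
5) issue 17, read 22, done 24, write 25  <RAW R3: wait I4 write@21>
6) issue 26, read 27, done 29, write 30  <struct: AddU busy until I5 writes@25>
7) issue 31, read 32, done 33, write 34  <WAW R3: wait I6 write@30>

I5 = (17, 22, 24, 25)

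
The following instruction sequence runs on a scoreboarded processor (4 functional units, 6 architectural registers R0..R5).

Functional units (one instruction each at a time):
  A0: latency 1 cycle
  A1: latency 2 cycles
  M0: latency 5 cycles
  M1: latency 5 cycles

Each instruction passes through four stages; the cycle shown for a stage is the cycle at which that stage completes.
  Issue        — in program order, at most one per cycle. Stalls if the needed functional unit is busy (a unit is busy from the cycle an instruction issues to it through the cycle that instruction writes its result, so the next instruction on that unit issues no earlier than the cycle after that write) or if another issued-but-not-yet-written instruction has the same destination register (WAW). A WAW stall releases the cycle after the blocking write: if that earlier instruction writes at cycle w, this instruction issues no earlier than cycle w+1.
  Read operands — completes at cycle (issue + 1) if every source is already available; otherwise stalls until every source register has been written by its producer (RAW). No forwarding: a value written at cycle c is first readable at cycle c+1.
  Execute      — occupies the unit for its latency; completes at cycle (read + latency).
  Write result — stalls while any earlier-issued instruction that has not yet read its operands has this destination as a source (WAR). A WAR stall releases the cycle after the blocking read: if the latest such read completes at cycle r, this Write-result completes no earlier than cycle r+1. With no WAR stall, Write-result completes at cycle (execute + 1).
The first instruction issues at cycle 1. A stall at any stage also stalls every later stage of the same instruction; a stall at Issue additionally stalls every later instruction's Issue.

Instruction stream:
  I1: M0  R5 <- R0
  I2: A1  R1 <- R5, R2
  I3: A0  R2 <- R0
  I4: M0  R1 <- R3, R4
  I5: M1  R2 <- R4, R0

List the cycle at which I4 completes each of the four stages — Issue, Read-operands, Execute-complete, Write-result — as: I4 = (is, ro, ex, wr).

I4 = (13, 14, 19, 20)

cycle 1: issue I1 (M0)
cycle 2: I1 read-ops | issue I2 (A1)
cycle 3: issue I3 (A0)
cycle 4: I3 read-ops
cycle 5: I3 finished on A0
cycle 7: I1 finished on M0
cycle 8: I1→R5
cycle 9: I2 read-ops
cycle 10: I3→R2
cycle 11: I2 finished on A1
cycle 12: I2→R1
cycle 13: issue I4 (M0)
cycle 14: I4 read-ops | issue I5 (M1)
cycle 15: I5 read-ops
cycle 19: I4 finished on M0
cycle 20: I4→R1 | I5 finished on M1
cycle 21: I5→R2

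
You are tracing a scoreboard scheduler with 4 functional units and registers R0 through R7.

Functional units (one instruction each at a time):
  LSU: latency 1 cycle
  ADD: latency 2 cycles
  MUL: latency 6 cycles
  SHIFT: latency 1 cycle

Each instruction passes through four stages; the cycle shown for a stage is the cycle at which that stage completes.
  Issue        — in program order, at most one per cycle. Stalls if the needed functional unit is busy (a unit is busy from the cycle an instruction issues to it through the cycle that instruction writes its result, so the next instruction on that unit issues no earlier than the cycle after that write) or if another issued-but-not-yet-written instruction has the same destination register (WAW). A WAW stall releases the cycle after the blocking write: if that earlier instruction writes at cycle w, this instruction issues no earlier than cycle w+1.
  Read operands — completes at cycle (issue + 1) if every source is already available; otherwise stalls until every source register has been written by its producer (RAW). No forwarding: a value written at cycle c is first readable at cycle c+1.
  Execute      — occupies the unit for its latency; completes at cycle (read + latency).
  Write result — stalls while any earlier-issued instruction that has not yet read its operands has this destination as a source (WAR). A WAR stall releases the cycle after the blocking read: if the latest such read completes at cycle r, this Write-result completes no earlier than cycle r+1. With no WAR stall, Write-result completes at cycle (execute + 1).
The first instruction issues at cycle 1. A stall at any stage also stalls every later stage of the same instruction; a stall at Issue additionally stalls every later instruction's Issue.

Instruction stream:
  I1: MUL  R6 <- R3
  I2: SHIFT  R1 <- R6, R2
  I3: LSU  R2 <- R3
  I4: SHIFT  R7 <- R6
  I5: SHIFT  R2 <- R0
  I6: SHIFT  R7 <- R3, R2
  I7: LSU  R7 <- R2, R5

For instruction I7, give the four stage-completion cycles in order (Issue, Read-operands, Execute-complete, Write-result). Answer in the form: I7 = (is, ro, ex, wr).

t=1  I1 issues→MUL
t=2  I1 reads, I2 issues→SHIFT
t=3  I3 issues→LSU
t=4  I3 reads
t=5  I3 exec-done
t=8  I1 exec-done
t=9  I1 writes R6
t=10  I2 reads
t=11  I2 exec-done, I3 writes R2
t=12  I2 writes R1
t=13  I4 issues→SHIFT
t=14  I4 reads
t=15  I4 exec-done
t=16  I4 writes R7
t=17  I5 issues→SHIFT
t=18  I5 reads
t=19  I5 exec-done
t=20  I5 writes R2
t=21  I6 issues→SHIFT
t=22  I6 reads
t=23  I6 exec-done
t=24  I6 writes R7
t=25  I7 issues→LSU
t=26  I7 reads
t=27  I7 exec-done
t=28  I7 writes R7

I7 = (25, 26, 27, 28)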